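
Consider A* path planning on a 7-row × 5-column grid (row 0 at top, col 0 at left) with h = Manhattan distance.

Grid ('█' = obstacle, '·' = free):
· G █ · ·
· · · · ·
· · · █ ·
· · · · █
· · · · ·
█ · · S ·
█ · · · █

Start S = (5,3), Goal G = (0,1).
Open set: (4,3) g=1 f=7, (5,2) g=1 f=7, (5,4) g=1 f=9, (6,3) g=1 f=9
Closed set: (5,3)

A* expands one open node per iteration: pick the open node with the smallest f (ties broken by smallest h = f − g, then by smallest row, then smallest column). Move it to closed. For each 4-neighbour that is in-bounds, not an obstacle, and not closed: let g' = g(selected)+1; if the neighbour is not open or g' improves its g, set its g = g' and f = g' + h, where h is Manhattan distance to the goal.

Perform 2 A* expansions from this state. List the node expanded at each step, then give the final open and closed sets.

order=[(4,3) → (3,3)]; open=[(3,2) g=3 f=7, (4,2) g=2 f=7, (4,4) g=2 f=9, (5,2) g=1 f=7, (5,4) g=1 f=9, (6,3) g=1 f=9]; closed=[(3,3), (4,3), (5,3)]

step 1: expand (4,3) (f=7, h=6) → closed; open now [(3,3) g=2 f=7, (4,2) g=2 f=7, (4,4) g=2 f=9, (5,2) g=1 f=7, (5,4) g=1 f=9, (6,3) g=1 f=9]
step 2: expand (3,3) (f=7, h=5) → closed; open now [(3,2) g=3 f=7, (4,2) g=2 f=7, (4,4) g=2 f=9, (5,2) g=1 f=7, (5,4) g=1 f=9, (6,3) g=1 f=9]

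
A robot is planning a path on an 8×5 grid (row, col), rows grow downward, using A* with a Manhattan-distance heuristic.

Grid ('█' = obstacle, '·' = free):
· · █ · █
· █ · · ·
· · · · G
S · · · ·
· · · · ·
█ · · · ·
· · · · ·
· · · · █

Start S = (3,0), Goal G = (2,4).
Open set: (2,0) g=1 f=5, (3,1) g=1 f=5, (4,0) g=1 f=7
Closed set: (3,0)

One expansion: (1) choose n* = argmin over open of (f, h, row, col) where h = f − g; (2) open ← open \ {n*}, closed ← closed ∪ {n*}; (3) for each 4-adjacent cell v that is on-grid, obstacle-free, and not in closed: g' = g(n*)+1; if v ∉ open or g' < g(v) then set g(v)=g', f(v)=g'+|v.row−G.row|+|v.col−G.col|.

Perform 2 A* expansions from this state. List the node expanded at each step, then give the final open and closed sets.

step 1: expand (2,0) (f=5, h=4) → closed; open now [(1,0) g=2 f=7, (2,1) g=2 f=5, (3,1) g=1 f=5, (4,0) g=1 f=7]
step 2: expand (2,1) (f=5, h=3) → closed; open now [(1,0) g=2 f=7, (2,2) g=3 f=5, (3,1) g=1 f=5, (4,0) g=1 f=7]

order=[(2,0) → (2,1)]; open=[(1,0) g=2 f=7, (2,2) g=3 f=5, (3,1) g=1 f=5, (4,0) g=1 f=7]; closed=[(2,0), (2,1), (3,0)]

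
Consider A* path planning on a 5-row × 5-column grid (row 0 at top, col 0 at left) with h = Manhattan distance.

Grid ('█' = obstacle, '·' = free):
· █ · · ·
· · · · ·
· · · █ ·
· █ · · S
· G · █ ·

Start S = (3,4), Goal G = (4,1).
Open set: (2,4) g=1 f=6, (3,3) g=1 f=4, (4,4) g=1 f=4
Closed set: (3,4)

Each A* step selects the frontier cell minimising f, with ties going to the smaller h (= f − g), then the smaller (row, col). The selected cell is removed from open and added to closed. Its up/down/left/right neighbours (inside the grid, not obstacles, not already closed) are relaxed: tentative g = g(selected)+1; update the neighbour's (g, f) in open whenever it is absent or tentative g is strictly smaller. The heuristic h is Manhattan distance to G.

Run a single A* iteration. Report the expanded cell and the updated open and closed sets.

step 1: expand (3,3) (f=4, h=3) → closed; open now [(2,4) g=1 f=6, (3,2) g=2 f=4, (4,4) g=1 f=4]

expanded=(3,3); open=[(2,4) g=1 f=6, (3,2) g=2 f=4, (4,4) g=1 f=4]; closed=[(3,3), (3,4)]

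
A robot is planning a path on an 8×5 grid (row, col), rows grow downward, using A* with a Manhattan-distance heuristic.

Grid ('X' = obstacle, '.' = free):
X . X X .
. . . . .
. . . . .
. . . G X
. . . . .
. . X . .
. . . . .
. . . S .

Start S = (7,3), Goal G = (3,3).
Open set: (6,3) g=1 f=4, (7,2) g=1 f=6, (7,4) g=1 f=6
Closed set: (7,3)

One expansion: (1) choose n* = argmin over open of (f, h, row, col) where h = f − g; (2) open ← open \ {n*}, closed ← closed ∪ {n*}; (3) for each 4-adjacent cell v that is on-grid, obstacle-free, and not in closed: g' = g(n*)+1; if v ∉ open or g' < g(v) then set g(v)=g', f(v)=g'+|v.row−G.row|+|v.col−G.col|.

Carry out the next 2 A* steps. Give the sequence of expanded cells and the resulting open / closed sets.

step 1: expand (6,3) (f=4, h=3) → closed; open now [(5,3) g=2 f=4, (6,2) g=2 f=6, (6,4) g=2 f=6, (7,2) g=1 f=6, (7,4) g=1 f=6]
step 2: expand (5,3) (f=4, h=2) → closed; open now [(4,3) g=3 f=4, (5,4) g=3 f=6, (6,2) g=2 f=6, (6,4) g=2 f=6, (7,2) g=1 f=6, (7,4) g=1 f=6]

order=[(6,3) → (5,3)]; open=[(4,3) g=3 f=4, (5,4) g=3 f=6, (6,2) g=2 f=6, (6,4) g=2 f=6, (7,2) g=1 f=6, (7,4) g=1 f=6]; closed=[(5,3), (6,3), (7,3)]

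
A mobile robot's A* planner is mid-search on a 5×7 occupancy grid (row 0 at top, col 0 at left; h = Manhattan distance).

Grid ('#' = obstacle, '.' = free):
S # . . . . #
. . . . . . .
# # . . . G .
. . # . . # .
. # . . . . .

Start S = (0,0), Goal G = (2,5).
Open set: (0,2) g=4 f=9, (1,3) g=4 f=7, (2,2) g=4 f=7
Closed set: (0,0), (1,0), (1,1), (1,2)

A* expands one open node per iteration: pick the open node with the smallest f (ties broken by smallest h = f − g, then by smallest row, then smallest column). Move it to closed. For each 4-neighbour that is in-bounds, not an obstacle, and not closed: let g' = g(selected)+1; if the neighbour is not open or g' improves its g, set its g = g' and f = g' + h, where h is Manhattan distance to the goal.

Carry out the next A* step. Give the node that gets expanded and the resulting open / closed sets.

step 1: expand (1,3) (f=7, h=3) → closed; open now [(0,2) g=4 f=9, (0,3) g=5 f=9, (1,4) g=5 f=7, (2,2) g=4 f=7, (2,3) g=5 f=7]

expanded=(1,3); open=[(0,2) g=4 f=9, (0,3) g=5 f=9, (1,4) g=5 f=7, (2,2) g=4 f=7, (2,3) g=5 f=7]; closed=[(0,0), (1,0), (1,1), (1,2), (1,3)]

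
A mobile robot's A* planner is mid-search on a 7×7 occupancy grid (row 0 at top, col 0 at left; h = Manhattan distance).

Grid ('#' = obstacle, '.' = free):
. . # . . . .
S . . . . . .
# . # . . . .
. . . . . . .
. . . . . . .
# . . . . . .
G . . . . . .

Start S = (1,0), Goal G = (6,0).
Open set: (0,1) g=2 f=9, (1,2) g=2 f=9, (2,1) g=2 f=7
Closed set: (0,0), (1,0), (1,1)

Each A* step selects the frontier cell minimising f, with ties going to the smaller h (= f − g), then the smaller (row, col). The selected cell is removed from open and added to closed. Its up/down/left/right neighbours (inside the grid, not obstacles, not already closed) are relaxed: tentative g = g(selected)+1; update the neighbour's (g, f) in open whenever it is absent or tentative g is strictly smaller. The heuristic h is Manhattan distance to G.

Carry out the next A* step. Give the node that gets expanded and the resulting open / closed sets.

expanded=(2,1); open=[(0,1) g=2 f=9, (1,2) g=2 f=9, (3,1) g=3 f=7]; closed=[(0,0), (1,0), (1,1), (2,1)]

step 1: expand (2,1) (f=7, h=5) → closed; open now [(0,1) g=2 f=9, (1,2) g=2 f=9, (3,1) g=3 f=7]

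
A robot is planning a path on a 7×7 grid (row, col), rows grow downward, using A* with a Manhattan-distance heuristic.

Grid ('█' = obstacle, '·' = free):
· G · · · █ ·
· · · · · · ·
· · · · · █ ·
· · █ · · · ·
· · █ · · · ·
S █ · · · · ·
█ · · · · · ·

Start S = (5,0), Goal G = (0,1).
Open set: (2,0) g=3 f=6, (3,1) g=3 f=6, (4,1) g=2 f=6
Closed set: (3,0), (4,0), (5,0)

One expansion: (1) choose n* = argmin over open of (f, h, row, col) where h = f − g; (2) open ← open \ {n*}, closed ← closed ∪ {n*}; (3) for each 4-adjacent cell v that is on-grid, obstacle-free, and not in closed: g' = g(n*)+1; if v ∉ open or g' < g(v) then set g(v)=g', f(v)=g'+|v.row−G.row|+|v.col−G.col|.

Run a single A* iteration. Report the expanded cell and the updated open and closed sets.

step 1: expand (2,0) (f=6, h=3) → closed; open now [(1,0) g=4 f=6, (2,1) g=4 f=6, (3,1) g=3 f=6, (4,1) g=2 f=6]

expanded=(2,0); open=[(1,0) g=4 f=6, (2,1) g=4 f=6, (3,1) g=3 f=6, (4,1) g=2 f=6]; closed=[(2,0), (3,0), (4,0), (5,0)]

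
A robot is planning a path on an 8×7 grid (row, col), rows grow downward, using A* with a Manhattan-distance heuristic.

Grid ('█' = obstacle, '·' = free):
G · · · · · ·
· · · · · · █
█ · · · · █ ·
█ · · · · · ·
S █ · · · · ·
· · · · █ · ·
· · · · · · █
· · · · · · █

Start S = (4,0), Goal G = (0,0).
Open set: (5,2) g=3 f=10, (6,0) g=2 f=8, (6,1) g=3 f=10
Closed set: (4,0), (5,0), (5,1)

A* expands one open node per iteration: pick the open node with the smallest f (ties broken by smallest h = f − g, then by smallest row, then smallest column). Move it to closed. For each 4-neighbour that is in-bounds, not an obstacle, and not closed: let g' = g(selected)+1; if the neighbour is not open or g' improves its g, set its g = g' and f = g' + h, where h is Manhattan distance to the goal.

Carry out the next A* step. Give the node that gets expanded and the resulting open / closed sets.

expanded=(6,0); open=[(5,2) g=3 f=10, (6,1) g=3 f=10, (7,0) g=3 f=10]; closed=[(4,0), (5,0), (5,1), (6,0)]

step 1: expand (6,0) (f=8, h=6) → closed; open now [(5,2) g=3 f=10, (6,1) g=3 f=10, (7,0) g=3 f=10]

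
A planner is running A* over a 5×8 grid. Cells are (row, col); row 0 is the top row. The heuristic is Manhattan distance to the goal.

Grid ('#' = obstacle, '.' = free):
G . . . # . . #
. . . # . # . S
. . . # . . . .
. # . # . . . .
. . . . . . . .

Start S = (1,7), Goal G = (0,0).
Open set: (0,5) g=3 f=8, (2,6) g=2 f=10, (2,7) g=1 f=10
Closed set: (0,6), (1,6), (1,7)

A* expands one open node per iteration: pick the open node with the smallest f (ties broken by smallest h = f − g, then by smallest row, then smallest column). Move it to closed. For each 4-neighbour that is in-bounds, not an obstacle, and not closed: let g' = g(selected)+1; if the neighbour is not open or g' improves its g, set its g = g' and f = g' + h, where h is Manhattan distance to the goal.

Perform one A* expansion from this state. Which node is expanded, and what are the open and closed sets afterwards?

expanded=(0,5); open=[(2,6) g=2 f=10, (2,7) g=1 f=10]; closed=[(0,5), (0,6), (1,6), (1,7)]

step 1: expand (0,5) (f=8, h=5) → closed; open now [(2,6) g=2 f=10, (2,7) g=1 f=10]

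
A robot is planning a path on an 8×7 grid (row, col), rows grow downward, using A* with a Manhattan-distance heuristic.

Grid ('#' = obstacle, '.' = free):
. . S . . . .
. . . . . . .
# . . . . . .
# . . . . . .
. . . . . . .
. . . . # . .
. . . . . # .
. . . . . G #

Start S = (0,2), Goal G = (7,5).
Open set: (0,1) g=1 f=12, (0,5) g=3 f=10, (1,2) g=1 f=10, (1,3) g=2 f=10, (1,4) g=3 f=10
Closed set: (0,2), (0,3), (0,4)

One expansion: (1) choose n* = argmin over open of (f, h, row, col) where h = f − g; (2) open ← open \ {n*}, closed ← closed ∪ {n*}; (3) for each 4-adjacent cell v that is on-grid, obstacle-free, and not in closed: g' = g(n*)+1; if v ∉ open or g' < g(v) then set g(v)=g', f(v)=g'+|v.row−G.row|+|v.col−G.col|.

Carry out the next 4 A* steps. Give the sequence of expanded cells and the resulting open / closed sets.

order=[(0,5) → (1,5) → (2,5) → (3,5)]; open=[(0,1) g=1 f=12, (0,6) g=4 f=12, (1,2) g=1 f=10, (1,3) g=2 f=10, (1,4) g=3 f=10, (1,6) g=5 f=12, (2,4) g=6 f=12, (2,6) g=6 f=12, (3,4) g=7 f=12, (3,6) g=7 f=12, (4,5) g=7 f=10]; closed=[(0,2), (0,3), (0,4), (0,5), (1,5), (2,5), (3,5)]

step 1: expand (0,5) (f=10, h=7) → closed; open now [(0,1) g=1 f=12, (0,6) g=4 f=12, (1,2) g=1 f=10, (1,3) g=2 f=10, (1,4) g=3 f=10, (1,5) g=4 f=10]
step 2: expand (1,5) (f=10, h=6) → closed; open now [(0,1) g=1 f=12, (0,6) g=4 f=12, (1,2) g=1 f=10, (1,3) g=2 f=10, (1,4) g=3 f=10, (1,6) g=5 f=12, (2,5) g=5 f=10]
step 3: expand (2,5) (f=10, h=5) → closed; open now [(0,1) g=1 f=12, (0,6) g=4 f=12, (1,2) g=1 f=10, (1,3) g=2 f=10, (1,4) g=3 f=10, (1,6) g=5 f=12, (2,4) g=6 f=12, (2,6) g=6 f=12, (3,5) g=6 f=10]
step 4: expand (3,5) (f=10, h=4) → closed; open now [(0,1) g=1 f=12, (0,6) g=4 f=12, (1,2) g=1 f=10, (1,3) g=2 f=10, (1,4) g=3 f=10, (1,6) g=5 f=12, (2,4) g=6 f=12, (2,6) g=6 f=12, (3,4) g=7 f=12, (3,6) g=7 f=12, (4,5) g=7 f=10]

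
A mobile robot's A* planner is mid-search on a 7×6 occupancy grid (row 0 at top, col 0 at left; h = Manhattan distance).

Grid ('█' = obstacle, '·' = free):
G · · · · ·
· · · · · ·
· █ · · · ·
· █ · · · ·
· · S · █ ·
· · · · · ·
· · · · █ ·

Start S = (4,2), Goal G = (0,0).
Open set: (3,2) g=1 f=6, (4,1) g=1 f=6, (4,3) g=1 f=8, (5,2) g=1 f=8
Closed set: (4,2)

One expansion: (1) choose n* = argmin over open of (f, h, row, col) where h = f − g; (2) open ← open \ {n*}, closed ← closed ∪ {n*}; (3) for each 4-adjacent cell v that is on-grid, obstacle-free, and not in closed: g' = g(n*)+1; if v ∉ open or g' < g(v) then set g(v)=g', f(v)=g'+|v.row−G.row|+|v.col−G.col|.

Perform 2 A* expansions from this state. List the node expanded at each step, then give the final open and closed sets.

step 1: expand (3,2) (f=6, h=5) → closed; open now [(2,2) g=2 f=6, (3,3) g=2 f=8, (4,1) g=1 f=6, (4,3) g=1 f=8, (5,2) g=1 f=8]
step 2: expand (2,2) (f=6, h=4) → closed; open now [(1,2) g=3 f=6, (2,3) g=3 f=8, (3,3) g=2 f=8, (4,1) g=1 f=6, (4,3) g=1 f=8, (5,2) g=1 f=8]

order=[(3,2) → (2,2)]; open=[(1,2) g=3 f=6, (2,3) g=3 f=8, (3,3) g=2 f=8, (4,1) g=1 f=6, (4,3) g=1 f=8, (5,2) g=1 f=8]; closed=[(2,2), (3,2), (4,2)]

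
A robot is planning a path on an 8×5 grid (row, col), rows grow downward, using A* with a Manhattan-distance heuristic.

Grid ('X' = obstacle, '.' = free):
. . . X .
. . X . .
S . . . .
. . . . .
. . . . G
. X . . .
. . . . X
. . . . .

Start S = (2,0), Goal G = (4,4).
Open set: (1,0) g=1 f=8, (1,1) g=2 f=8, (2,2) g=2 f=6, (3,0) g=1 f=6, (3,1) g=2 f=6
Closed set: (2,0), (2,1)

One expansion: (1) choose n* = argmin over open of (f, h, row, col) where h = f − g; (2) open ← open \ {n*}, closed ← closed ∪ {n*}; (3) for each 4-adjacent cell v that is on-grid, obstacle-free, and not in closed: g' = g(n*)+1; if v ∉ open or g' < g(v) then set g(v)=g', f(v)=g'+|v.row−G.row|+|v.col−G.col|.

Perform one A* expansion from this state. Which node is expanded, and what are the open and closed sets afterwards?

step 1: expand (2,2) (f=6, h=4) → closed; open now [(1,0) g=1 f=8, (1,1) g=2 f=8, (2,3) g=3 f=6, (3,0) g=1 f=6, (3,1) g=2 f=6, (3,2) g=3 f=6]

expanded=(2,2); open=[(1,0) g=1 f=8, (1,1) g=2 f=8, (2,3) g=3 f=6, (3,0) g=1 f=6, (3,1) g=2 f=6, (3,2) g=3 f=6]; closed=[(2,0), (2,1), (2,2)]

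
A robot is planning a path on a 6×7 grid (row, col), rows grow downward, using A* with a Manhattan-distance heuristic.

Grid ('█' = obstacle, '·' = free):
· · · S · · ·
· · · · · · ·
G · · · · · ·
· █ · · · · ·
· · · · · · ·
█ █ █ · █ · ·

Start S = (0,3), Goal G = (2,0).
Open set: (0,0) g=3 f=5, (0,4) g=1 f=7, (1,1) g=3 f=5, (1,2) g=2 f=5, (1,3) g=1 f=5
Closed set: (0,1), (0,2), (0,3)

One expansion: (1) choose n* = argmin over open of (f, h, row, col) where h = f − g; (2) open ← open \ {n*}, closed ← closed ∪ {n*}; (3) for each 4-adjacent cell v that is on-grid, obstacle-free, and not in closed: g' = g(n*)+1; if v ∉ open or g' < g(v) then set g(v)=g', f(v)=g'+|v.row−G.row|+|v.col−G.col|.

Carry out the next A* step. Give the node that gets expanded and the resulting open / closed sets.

expanded=(0,0); open=[(0,4) g=1 f=7, (1,0) g=4 f=5, (1,1) g=3 f=5, (1,2) g=2 f=5, (1,3) g=1 f=5]; closed=[(0,0), (0,1), (0,2), (0,3)]

step 1: expand (0,0) (f=5, h=2) → closed; open now [(0,4) g=1 f=7, (1,0) g=4 f=5, (1,1) g=3 f=5, (1,2) g=2 f=5, (1,3) g=1 f=5]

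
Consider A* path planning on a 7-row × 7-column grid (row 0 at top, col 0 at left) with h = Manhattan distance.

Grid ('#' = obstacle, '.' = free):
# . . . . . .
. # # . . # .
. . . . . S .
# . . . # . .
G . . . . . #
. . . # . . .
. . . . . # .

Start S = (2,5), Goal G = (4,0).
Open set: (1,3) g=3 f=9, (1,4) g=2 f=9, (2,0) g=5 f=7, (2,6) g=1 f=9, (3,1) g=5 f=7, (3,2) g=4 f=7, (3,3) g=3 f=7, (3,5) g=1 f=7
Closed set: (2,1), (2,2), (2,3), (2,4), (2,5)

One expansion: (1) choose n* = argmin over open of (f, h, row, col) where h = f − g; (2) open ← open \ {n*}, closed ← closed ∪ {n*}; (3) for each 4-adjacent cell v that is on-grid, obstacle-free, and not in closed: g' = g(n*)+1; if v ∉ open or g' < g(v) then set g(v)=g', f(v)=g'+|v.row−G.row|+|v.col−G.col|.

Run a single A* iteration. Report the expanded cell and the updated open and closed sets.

expanded=(2,0); open=[(1,0) g=6 f=9, (1,3) g=3 f=9, (1,4) g=2 f=9, (2,6) g=1 f=9, (3,1) g=5 f=7, (3,2) g=4 f=7, (3,3) g=3 f=7, (3,5) g=1 f=7]; closed=[(2,0), (2,1), (2,2), (2,3), (2,4), (2,5)]

step 1: expand (2,0) (f=7, h=2) → closed; open now [(1,0) g=6 f=9, (1,3) g=3 f=9, (1,4) g=2 f=9, (2,6) g=1 f=9, (3,1) g=5 f=7, (3,2) g=4 f=7, (3,3) g=3 f=7, (3,5) g=1 f=7]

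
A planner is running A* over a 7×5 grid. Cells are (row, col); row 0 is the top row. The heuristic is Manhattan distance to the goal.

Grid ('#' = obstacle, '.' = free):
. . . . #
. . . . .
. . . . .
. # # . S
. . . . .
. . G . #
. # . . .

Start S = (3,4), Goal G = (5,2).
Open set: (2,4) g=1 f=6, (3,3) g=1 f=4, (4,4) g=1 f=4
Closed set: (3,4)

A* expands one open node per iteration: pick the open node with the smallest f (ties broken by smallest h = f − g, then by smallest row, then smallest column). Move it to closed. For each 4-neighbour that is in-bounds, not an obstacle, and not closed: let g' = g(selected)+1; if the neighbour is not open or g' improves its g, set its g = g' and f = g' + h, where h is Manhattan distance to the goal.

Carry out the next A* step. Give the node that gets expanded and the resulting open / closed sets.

step 1: expand (3,3) (f=4, h=3) → closed; open now [(2,3) g=2 f=6, (2,4) g=1 f=6, (4,3) g=2 f=4, (4,4) g=1 f=4]

expanded=(3,3); open=[(2,3) g=2 f=6, (2,4) g=1 f=6, (4,3) g=2 f=4, (4,4) g=1 f=4]; closed=[(3,3), (3,4)]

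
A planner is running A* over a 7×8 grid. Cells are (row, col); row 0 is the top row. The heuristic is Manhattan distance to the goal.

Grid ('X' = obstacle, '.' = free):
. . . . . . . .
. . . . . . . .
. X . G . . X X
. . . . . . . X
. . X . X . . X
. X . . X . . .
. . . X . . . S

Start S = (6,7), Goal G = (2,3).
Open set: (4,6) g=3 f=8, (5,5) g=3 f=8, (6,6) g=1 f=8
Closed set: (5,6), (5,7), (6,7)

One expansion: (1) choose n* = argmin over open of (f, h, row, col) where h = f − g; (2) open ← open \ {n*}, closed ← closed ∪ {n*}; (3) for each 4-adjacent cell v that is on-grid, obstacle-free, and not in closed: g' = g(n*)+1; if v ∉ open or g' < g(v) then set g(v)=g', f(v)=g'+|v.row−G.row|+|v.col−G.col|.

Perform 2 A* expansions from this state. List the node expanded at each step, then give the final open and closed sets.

step 1: expand (4,6) (f=8, h=5) → closed; open now [(3,6) g=4 f=8, (4,5) g=4 f=8, (5,5) g=3 f=8, (6,6) g=1 f=8]
step 2: expand (3,6) (f=8, h=4) → closed; open now [(3,5) g=5 f=8, (4,5) g=4 f=8, (5,5) g=3 f=8, (6,6) g=1 f=8]

order=[(4,6) → (3,6)]; open=[(3,5) g=5 f=8, (4,5) g=4 f=8, (5,5) g=3 f=8, (6,6) g=1 f=8]; closed=[(3,6), (4,6), (5,6), (5,7), (6,7)]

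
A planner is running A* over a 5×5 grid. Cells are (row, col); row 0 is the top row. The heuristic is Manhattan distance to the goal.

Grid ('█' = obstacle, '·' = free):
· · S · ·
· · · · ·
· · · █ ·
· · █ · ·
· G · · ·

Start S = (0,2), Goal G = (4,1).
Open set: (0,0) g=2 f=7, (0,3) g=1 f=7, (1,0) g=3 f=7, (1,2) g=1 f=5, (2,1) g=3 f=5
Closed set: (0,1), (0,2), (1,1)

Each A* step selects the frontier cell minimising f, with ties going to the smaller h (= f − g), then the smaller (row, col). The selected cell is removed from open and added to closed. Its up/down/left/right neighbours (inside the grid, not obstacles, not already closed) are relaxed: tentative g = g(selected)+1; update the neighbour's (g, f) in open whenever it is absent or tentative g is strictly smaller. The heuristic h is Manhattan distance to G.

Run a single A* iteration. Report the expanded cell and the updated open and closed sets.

step 1: expand (2,1) (f=5, h=2) → closed; open now [(0,0) g=2 f=7, (0,3) g=1 f=7, (1,0) g=3 f=7, (1,2) g=1 f=5, (2,0) g=4 f=7, (2,2) g=4 f=7, (3,1) g=4 f=5]

expanded=(2,1); open=[(0,0) g=2 f=7, (0,3) g=1 f=7, (1,0) g=3 f=7, (1,2) g=1 f=5, (2,0) g=4 f=7, (2,2) g=4 f=7, (3,1) g=4 f=5]; closed=[(0,1), (0,2), (1,1), (2,1)]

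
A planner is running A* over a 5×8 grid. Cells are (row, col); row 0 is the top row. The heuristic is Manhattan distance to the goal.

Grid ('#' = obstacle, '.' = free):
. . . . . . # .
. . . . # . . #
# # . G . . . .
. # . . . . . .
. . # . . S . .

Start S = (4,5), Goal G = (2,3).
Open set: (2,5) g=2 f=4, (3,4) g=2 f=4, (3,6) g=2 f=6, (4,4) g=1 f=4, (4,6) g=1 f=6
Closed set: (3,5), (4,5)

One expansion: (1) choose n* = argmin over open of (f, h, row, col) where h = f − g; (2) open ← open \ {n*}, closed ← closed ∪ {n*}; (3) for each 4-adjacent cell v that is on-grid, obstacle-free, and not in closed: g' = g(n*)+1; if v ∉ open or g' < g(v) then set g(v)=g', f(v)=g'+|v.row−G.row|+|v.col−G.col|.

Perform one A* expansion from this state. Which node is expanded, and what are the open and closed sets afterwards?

expanded=(2,5); open=[(1,5) g=3 f=6, (2,4) g=3 f=4, (2,6) g=3 f=6, (3,4) g=2 f=4, (3,6) g=2 f=6, (4,4) g=1 f=4, (4,6) g=1 f=6]; closed=[(2,5), (3,5), (4,5)]

step 1: expand (2,5) (f=4, h=2) → closed; open now [(1,5) g=3 f=6, (2,4) g=3 f=4, (2,6) g=3 f=6, (3,4) g=2 f=4, (3,6) g=2 f=6, (4,4) g=1 f=4, (4,6) g=1 f=6]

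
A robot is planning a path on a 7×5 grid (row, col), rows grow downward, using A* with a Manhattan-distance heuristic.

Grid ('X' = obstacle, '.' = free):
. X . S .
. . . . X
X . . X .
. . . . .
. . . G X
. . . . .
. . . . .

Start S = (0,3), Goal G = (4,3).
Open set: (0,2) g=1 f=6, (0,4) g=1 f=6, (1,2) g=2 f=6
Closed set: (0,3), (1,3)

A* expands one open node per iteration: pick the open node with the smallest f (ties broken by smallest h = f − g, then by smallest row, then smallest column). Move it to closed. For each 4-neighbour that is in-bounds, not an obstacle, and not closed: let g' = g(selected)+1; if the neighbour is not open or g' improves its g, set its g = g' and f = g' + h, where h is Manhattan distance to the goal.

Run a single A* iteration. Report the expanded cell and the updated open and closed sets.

expanded=(1,2); open=[(0,2) g=1 f=6, (0,4) g=1 f=6, (1,1) g=3 f=8, (2,2) g=3 f=6]; closed=[(0,3), (1,2), (1,3)]

step 1: expand (1,2) (f=6, h=4) → closed; open now [(0,2) g=1 f=6, (0,4) g=1 f=6, (1,1) g=3 f=8, (2,2) g=3 f=6]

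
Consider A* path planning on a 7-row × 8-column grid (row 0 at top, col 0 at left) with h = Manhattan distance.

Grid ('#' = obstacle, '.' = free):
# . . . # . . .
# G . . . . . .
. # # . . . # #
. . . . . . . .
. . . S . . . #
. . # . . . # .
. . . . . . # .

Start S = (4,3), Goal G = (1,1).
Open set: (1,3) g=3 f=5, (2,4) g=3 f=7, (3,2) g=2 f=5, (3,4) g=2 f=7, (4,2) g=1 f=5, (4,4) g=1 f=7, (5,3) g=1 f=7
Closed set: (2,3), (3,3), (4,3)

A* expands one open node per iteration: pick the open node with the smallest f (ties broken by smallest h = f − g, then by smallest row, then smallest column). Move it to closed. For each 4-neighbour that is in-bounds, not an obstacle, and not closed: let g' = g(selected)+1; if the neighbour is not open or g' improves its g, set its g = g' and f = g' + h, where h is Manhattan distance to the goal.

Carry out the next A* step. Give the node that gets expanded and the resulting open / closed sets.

expanded=(1,3); open=[(0,3) g=4 f=7, (1,2) g=4 f=5, (1,4) g=4 f=7, (2,4) g=3 f=7, (3,2) g=2 f=5, (3,4) g=2 f=7, (4,2) g=1 f=5, (4,4) g=1 f=7, (5,3) g=1 f=7]; closed=[(1,3), (2,3), (3,3), (4,3)]

step 1: expand (1,3) (f=5, h=2) → closed; open now [(0,3) g=4 f=7, (1,2) g=4 f=5, (1,4) g=4 f=7, (2,4) g=3 f=7, (3,2) g=2 f=5, (3,4) g=2 f=7, (4,2) g=1 f=5, (4,4) g=1 f=7, (5,3) g=1 f=7]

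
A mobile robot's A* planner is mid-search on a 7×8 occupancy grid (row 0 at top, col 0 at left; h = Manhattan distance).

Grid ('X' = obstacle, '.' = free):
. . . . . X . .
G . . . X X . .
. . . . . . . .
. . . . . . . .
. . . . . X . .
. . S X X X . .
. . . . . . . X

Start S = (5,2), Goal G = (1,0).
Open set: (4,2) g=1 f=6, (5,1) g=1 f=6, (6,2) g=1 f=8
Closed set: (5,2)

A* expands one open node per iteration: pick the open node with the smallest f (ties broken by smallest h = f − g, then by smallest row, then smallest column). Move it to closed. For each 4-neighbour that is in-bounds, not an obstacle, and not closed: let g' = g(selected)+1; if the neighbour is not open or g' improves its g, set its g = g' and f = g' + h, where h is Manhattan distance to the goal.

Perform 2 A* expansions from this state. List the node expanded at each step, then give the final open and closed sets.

order=[(4,2) → (3,2)]; open=[(2,2) g=3 f=6, (3,1) g=3 f=6, (3,3) g=3 f=8, (4,1) g=2 f=6, (4,3) g=2 f=8, (5,1) g=1 f=6, (6,2) g=1 f=8]; closed=[(3,2), (4,2), (5,2)]

step 1: expand (4,2) (f=6, h=5) → closed; open now [(3,2) g=2 f=6, (4,1) g=2 f=6, (4,3) g=2 f=8, (5,1) g=1 f=6, (6,2) g=1 f=8]
step 2: expand (3,2) (f=6, h=4) → closed; open now [(2,2) g=3 f=6, (3,1) g=3 f=6, (3,3) g=3 f=8, (4,1) g=2 f=6, (4,3) g=2 f=8, (5,1) g=1 f=6, (6,2) g=1 f=8]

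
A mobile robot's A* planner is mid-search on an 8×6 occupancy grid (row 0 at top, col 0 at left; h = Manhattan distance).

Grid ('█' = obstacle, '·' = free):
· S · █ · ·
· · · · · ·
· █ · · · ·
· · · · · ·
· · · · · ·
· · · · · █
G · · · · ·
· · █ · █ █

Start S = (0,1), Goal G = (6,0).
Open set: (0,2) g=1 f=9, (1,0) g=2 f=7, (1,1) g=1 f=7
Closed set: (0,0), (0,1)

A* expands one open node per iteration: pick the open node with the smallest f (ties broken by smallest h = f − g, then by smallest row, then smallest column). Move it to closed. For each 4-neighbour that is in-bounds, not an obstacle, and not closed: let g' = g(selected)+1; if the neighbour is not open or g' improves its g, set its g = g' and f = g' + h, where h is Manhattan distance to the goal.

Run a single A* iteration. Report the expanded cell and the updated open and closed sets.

step 1: expand (1,0) (f=7, h=5) → closed; open now [(0,2) g=1 f=9, (1,1) g=1 f=7, (2,0) g=3 f=7]

expanded=(1,0); open=[(0,2) g=1 f=9, (1,1) g=1 f=7, (2,0) g=3 f=7]; closed=[(0,0), (0,1), (1,0)]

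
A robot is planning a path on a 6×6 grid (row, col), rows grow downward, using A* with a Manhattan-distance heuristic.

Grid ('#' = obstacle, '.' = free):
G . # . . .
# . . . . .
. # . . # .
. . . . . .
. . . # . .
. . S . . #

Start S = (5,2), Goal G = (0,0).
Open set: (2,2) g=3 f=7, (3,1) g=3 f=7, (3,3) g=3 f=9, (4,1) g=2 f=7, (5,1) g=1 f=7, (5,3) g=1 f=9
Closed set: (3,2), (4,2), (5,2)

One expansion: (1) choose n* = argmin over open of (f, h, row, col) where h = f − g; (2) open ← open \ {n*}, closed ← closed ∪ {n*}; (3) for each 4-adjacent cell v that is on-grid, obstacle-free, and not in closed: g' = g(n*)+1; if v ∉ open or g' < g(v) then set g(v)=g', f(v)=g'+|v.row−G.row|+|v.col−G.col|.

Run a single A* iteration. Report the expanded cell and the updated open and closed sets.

expanded=(2,2); open=[(1,2) g=4 f=7, (2,3) g=4 f=9, (3,1) g=3 f=7, (3,3) g=3 f=9, (4,1) g=2 f=7, (5,1) g=1 f=7, (5,3) g=1 f=9]; closed=[(2,2), (3,2), (4,2), (5,2)]

step 1: expand (2,2) (f=7, h=4) → closed; open now [(1,2) g=4 f=7, (2,3) g=4 f=9, (3,1) g=3 f=7, (3,3) g=3 f=9, (4,1) g=2 f=7, (5,1) g=1 f=7, (5,3) g=1 f=9]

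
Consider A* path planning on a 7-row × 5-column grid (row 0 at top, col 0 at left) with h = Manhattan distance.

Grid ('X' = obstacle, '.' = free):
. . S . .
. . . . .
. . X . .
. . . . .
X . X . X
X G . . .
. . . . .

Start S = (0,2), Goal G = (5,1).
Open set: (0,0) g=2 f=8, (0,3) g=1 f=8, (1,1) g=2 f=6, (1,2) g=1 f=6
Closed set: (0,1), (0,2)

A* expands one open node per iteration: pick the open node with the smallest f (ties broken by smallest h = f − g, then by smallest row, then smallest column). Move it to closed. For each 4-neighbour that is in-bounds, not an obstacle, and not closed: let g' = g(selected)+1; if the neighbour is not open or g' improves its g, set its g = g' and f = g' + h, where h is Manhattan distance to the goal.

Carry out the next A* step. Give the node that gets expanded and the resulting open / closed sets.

step 1: expand (1,1) (f=6, h=4) → closed; open now [(0,0) g=2 f=8, (0,3) g=1 f=8, (1,0) g=3 f=8, (1,2) g=1 f=6, (2,1) g=3 f=6]

expanded=(1,1); open=[(0,0) g=2 f=8, (0,3) g=1 f=8, (1,0) g=3 f=8, (1,2) g=1 f=6, (2,1) g=3 f=6]; closed=[(0,1), (0,2), (1,1)]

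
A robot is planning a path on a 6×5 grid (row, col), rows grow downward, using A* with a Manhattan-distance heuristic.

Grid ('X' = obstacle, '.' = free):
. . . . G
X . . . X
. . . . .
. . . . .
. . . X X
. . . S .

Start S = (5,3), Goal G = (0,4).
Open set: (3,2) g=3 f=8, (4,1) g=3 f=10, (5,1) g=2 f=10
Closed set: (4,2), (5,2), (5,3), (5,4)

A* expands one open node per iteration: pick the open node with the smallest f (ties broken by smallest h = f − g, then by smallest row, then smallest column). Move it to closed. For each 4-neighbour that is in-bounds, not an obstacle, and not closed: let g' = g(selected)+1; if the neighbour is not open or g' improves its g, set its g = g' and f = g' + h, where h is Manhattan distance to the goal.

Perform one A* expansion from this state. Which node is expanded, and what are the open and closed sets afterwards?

expanded=(3,2); open=[(2,2) g=4 f=8, (3,1) g=4 f=10, (3,3) g=4 f=8, (4,1) g=3 f=10, (5,1) g=2 f=10]; closed=[(3,2), (4,2), (5,2), (5,3), (5,4)]

step 1: expand (3,2) (f=8, h=5) → closed; open now [(2,2) g=4 f=8, (3,1) g=4 f=10, (3,3) g=4 f=8, (4,1) g=3 f=10, (5,1) g=2 f=10]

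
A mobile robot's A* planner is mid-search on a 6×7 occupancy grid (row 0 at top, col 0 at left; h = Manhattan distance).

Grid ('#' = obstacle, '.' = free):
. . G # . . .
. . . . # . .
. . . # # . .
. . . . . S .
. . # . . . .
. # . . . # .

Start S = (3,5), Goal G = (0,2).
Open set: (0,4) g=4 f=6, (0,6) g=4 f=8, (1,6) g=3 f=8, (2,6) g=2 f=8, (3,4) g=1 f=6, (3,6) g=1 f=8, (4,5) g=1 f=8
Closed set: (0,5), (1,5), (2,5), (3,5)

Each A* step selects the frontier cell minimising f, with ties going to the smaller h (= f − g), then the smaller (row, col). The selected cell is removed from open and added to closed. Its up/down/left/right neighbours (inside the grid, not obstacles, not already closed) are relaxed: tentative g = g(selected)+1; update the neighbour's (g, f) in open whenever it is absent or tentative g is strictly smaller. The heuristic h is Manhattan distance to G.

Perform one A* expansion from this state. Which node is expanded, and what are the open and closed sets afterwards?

step 1: expand (0,4) (f=6, h=2) → closed; open now [(0,6) g=4 f=8, (1,6) g=3 f=8, (2,6) g=2 f=8, (3,4) g=1 f=6, (3,6) g=1 f=8, (4,5) g=1 f=8]

expanded=(0,4); open=[(0,6) g=4 f=8, (1,6) g=3 f=8, (2,6) g=2 f=8, (3,4) g=1 f=6, (3,6) g=1 f=8, (4,5) g=1 f=8]; closed=[(0,4), (0,5), (1,5), (2,5), (3,5)]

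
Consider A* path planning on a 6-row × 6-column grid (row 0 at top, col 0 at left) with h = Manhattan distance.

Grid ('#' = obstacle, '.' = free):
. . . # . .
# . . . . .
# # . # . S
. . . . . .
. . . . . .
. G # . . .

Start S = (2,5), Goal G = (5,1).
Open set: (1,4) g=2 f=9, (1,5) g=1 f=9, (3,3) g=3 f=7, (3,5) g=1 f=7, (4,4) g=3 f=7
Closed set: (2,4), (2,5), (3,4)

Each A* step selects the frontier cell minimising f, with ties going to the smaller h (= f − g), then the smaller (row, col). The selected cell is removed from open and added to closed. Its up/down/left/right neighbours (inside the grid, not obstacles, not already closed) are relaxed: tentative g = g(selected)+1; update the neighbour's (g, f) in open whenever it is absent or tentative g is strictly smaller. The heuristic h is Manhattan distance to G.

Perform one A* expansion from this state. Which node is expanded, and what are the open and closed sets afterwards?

step 1: expand (3,3) (f=7, h=4) → closed; open now [(1,4) g=2 f=9, (1,5) g=1 f=9, (3,2) g=4 f=7, (3,5) g=1 f=7, (4,3) g=4 f=7, (4,4) g=3 f=7]

expanded=(3,3); open=[(1,4) g=2 f=9, (1,5) g=1 f=9, (3,2) g=4 f=7, (3,5) g=1 f=7, (4,3) g=4 f=7, (4,4) g=3 f=7]; closed=[(2,4), (2,5), (3,3), (3,4)]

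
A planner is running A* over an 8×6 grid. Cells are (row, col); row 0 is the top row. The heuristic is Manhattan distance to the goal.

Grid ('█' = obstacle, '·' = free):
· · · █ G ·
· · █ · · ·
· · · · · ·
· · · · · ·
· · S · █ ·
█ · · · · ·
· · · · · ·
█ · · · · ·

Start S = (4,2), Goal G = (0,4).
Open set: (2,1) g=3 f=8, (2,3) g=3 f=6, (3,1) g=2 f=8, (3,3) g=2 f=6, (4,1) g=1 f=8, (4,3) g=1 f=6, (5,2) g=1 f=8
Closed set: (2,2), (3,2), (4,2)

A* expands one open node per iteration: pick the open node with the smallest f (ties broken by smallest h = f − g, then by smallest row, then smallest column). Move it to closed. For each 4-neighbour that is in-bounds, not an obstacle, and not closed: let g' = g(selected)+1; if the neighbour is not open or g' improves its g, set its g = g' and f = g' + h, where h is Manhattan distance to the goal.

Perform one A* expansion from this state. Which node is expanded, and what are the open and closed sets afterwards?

step 1: expand (2,3) (f=6, h=3) → closed; open now [(1,3) g=4 f=6, (2,1) g=3 f=8, (2,4) g=4 f=6, (3,1) g=2 f=8, (3,3) g=2 f=6, (4,1) g=1 f=8, (4,3) g=1 f=6, (5,2) g=1 f=8]

expanded=(2,3); open=[(1,3) g=4 f=6, (2,1) g=3 f=8, (2,4) g=4 f=6, (3,1) g=2 f=8, (3,3) g=2 f=6, (4,1) g=1 f=8, (4,3) g=1 f=6, (5,2) g=1 f=8]; closed=[(2,2), (2,3), (3,2), (4,2)]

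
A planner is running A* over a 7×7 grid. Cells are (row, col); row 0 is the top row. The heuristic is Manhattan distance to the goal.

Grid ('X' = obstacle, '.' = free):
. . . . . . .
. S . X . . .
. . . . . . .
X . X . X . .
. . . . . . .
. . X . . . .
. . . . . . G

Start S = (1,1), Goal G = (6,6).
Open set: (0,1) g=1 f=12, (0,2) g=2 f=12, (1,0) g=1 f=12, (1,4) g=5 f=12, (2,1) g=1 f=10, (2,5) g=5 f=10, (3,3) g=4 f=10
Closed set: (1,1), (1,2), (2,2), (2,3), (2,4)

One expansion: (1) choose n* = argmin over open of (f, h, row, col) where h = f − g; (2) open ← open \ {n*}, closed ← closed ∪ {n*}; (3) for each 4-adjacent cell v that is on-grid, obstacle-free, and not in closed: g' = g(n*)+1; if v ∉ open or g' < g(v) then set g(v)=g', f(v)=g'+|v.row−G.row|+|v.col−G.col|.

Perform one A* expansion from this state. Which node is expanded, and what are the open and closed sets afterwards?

step 1: expand (2,5) (f=10, h=5) → closed; open now [(0,1) g=1 f=12, (0,2) g=2 f=12, (1,0) g=1 f=12, (1,4) g=5 f=12, (1,5) g=6 f=12, (2,1) g=1 f=10, (2,6) g=6 f=10, (3,3) g=4 f=10, (3,5) g=6 f=10]

expanded=(2,5); open=[(0,1) g=1 f=12, (0,2) g=2 f=12, (1,0) g=1 f=12, (1,4) g=5 f=12, (1,5) g=6 f=12, (2,1) g=1 f=10, (2,6) g=6 f=10, (3,3) g=4 f=10, (3,5) g=6 f=10]; closed=[(1,1), (1,2), (2,2), (2,3), (2,4), (2,5)]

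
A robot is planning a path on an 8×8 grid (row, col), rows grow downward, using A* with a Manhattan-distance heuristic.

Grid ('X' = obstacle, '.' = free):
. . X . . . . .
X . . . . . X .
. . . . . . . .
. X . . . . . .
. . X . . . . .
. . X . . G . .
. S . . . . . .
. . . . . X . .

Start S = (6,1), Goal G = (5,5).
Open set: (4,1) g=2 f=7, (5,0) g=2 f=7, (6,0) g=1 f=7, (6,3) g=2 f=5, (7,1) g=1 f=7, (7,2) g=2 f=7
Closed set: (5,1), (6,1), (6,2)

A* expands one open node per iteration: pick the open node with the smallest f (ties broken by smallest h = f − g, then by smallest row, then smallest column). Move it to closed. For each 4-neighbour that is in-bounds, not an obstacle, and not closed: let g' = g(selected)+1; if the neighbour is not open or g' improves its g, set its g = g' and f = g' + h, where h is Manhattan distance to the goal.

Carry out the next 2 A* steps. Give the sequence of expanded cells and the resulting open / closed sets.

step 1: expand (6,3) (f=5, h=3) → closed; open now [(4,1) g=2 f=7, (5,0) g=2 f=7, (5,3) g=3 f=5, (6,0) g=1 f=7, (6,4) g=3 f=5, (7,1) g=1 f=7, (7,2) g=2 f=7, (7,3) g=3 f=7]
step 2: expand (5,3) (f=5, h=2) → closed; open now [(4,1) g=2 f=7, (4,3) g=4 f=7, (5,0) g=2 f=7, (5,4) g=4 f=5, (6,0) g=1 f=7, (6,4) g=3 f=5, (7,1) g=1 f=7, (7,2) g=2 f=7, (7,3) g=3 f=7]

order=[(6,3) → (5,3)]; open=[(4,1) g=2 f=7, (4,3) g=4 f=7, (5,0) g=2 f=7, (5,4) g=4 f=5, (6,0) g=1 f=7, (6,4) g=3 f=5, (7,1) g=1 f=7, (7,2) g=2 f=7, (7,3) g=3 f=7]; closed=[(5,1), (5,3), (6,1), (6,2), (6,3)]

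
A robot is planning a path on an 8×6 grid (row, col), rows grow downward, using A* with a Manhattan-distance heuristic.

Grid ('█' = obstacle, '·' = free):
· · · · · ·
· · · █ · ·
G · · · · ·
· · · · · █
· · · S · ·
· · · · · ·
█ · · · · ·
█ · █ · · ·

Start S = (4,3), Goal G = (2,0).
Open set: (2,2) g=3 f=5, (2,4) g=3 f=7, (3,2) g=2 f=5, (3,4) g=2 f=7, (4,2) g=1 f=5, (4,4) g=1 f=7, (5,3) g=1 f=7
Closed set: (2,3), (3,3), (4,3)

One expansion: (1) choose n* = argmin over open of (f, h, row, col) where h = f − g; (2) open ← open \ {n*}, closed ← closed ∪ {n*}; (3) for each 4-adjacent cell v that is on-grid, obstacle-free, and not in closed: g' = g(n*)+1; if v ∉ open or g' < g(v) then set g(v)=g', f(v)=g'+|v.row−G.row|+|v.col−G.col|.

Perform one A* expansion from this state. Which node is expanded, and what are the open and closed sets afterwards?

expanded=(2,2); open=[(1,2) g=4 f=7, (2,1) g=4 f=5, (2,4) g=3 f=7, (3,2) g=2 f=5, (3,4) g=2 f=7, (4,2) g=1 f=5, (4,4) g=1 f=7, (5,3) g=1 f=7]; closed=[(2,2), (2,3), (3,3), (4,3)]

step 1: expand (2,2) (f=5, h=2) → closed; open now [(1,2) g=4 f=7, (2,1) g=4 f=5, (2,4) g=3 f=7, (3,2) g=2 f=5, (3,4) g=2 f=7, (4,2) g=1 f=5, (4,4) g=1 f=7, (5,3) g=1 f=7]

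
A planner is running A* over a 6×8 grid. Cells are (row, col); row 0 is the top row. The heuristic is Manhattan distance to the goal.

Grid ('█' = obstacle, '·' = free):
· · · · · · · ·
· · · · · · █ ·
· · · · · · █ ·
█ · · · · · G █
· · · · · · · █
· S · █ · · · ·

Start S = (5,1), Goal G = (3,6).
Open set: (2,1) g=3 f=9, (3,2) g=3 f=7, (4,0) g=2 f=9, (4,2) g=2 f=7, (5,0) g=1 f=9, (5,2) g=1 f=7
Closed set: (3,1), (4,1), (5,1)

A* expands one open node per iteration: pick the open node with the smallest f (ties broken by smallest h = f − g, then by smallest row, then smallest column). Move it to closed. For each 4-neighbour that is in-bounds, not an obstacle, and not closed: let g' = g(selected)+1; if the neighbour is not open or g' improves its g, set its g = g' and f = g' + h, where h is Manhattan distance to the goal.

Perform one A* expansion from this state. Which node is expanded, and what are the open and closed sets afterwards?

expanded=(3,2); open=[(2,1) g=3 f=9, (2,2) g=4 f=9, (3,3) g=4 f=7, (4,0) g=2 f=9, (4,2) g=2 f=7, (5,0) g=1 f=9, (5,2) g=1 f=7]; closed=[(3,1), (3,2), (4,1), (5,1)]

step 1: expand (3,2) (f=7, h=4) → closed; open now [(2,1) g=3 f=9, (2,2) g=4 f=9, (3,3) g=4 f=7, (4,0) g=2 f=9, (4,2) g=2 f=7, (5,0) g=1 f=9, (5,2) g=1 f=7]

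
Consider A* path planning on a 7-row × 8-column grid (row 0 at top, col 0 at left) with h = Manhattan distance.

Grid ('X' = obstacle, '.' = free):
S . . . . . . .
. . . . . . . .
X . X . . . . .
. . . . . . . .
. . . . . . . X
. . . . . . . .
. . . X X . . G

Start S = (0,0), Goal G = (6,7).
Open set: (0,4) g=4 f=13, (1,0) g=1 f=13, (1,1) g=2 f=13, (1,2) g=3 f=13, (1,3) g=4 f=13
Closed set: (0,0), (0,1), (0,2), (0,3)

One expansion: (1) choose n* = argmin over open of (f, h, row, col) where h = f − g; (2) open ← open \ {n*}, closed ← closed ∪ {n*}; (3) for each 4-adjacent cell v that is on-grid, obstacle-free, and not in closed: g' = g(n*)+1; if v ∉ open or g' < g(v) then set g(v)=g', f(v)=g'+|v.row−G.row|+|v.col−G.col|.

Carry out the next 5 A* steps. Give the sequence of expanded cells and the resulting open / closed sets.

order=[(0,4) → (0,5) → (0,6) → (0,7) → (1,7)]; open=[(1,0) g=1 f=13, (1,1) g=2 f=13, (1,2) g=3 f=13, (1,3) g=4 f=13, (1,4) g=5 f=13, (1,5) g=6 f=13, (1,6) g=7 f=13, (2,7) g=9 f=13]; closed=[(0,0), (0,1), (0,2), (0,3), (0,4), (0,5), (0,6), (0,7), (1,7)]

step 1: expand (0,4) (f=13, h=9) → closed; open now [(0,5) g=5 f=13, (1,0) g=1 f=13, (1,1) g=2 f=13, (1,2) g=3 f=13, (1,3) g=4 f=13, (1,4) g=5 f=13]
step 2: expand (0,5) (f=13, h=8) → closed; open now [(0,6) g=6 f=13, (1,0) g=1 f=13, (1,1) g=2 f=13, (1,2) g=3 f=13, (1,3) g=4 f=13, (1,4) g=5 f=13, (1,5) g=6 f=13]
step 3: expand (0,6) (f=13, h=7) → closed; open now [(0,7) g=7 f=13, (1,0) g=1 f=13, (1,1) g=2 f=13, (1,2) g=3 f=13, (1,3) g=4 f=13, (1,4) g=5 f=13, (1,5) g=6 f=13, (1,6) g=7 f=13]
step 4: expand (0,7) (f=13, h=6) → closed; open now [(1,0) g=1 f=13, (1,1) g=2 f=13, (1,2) g=3 f=13, (1,3) g=4 f=13, (1,4) g=5 f=13, (1,5) g=6 f=13, (1,6) g=7 f=13, (1,7) g=8 f=13]
step 5: expand (1,7) (f=13, h=5) → closed; open now [(1,0) g=1 f=13, (1,1) g=2 f=13, (1,2) g=3 f=13, (1,3) g=4 f=13, (1,4) g=5 f=13, (1,5) g=6 f=13, (1,6) g=7 f=13, (2,7) g=9 f=13]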